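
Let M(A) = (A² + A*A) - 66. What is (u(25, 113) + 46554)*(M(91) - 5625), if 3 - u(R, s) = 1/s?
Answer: 57191678740/113 ≈ 5.0612e+8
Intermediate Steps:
u(R, s) = 3 - 1/s
M(A) = -66 + 2*A² (M(A) = (A² + A²) - 66 = 2*A² - 66 = -66 + 2*A²)
(u(25, 113) + 46554)*(M(91) - 5625) = ((3 - 1/113) + 46554)*((-66 + 2*91²) - 5625) = ((3 - 1*1/113) + 46554)*((-66 + 2*8281) - 5625) = ((3 - 1/113) + 46554)*((-66 + 16562) - 5625) = (338/113 + 46554)*(16496 - 5625) = (5260940/113)*10871 = 57191678740/113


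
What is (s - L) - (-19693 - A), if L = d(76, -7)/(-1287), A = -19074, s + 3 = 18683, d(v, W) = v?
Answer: 24837889/1287 ≈ 19299.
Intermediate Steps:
s = 18680 (s = -3 + 18683 = 18680)
L = -76/1287 (L = 76/(-1287) = 76*(-1/1287) = -76/1287 ≈ -0.059052)
(s - L) - (-19693 - A) = (18680 - 1*(-76/1287)) - (-19693 - 1*(-19074)) = (18680 + 76/1287) - (-19693 + 19074) = 24041236/1287 - 1*(-619) = 24041236/1287 + 619 = 24837889/1287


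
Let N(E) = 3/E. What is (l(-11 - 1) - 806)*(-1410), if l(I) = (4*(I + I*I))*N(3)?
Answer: 391980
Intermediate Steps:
l(I) = 4*I + 4*I² (l(I) = (4*(I + I*I))*(3/3) = (4*(I + I²))*(3*(⅓)) = (4*I + 4*I²)*1 = 4*I + 4*I²)
(l(-11 - 1) - 806)*(-1410) = (4*(-11 - 1)*(1 + (-11 - 1)) - 806)*(-1410) = (4*(-12)*(1 - 12) - 806)*(-1410) = (4*(-12)*(-11) - 806)*(-1410) = (528 - 806)*(-1410) = -278*(-1410) = 391980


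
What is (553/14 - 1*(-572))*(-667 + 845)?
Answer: 108847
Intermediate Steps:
(553/14 - 1*(-572))*(-667 + 845) = (553*(1/14) + 572)*178 = (79/2 + 572)*178 = (1223/2)*178 = 108847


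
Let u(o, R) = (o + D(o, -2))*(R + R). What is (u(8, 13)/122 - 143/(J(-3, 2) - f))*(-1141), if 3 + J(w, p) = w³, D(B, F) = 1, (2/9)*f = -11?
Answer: 1130731/183 ≈ 6178.9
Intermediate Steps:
f = -99/2 (f = (9/2)*(-11) = -99/2 ≈ -49.500)
J(w, p) = -3 + w³
u(o, R) = 2*R*(1 + o) (u(o, R) = (o + 1)*(R + R) = (1 + o)*(2*R) = 2*R*(1 + o))
(u(8, 13)/122 - 143/(J(-3, 2) - f))*(-1141) = ((2*13*(1 + 8))/122 - 143/((-3 + (-3)³) - 1*(-99/2)))*(-1141) = ((2*13*9)*(1/122) - 143/((-3 - 27) + 99/2))*(-1141) = (234*(1/122) - 143/(-30 + 99/2))*(-1141) = (117/61 - 143/39/2)*(-1141) = (117/61 - 143*2/39)*(-1141) = (117/61 - 22/3)*(-1141) = -991/183*(-1141) = 1130731/183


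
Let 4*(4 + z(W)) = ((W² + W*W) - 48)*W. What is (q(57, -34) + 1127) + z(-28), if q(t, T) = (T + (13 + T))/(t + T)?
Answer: -218946/23 ≈ -9519.4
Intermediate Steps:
z(W) = -4 + W*(-48 + 2*W²)/4 (z(W) = -4 + (((W² + W*W) - 48)*W)/4 = -4 + (((W² + W²) - 48)*W)/4 = -4 + ((2*W² - 48)*W)/4 = -4 + ((-48 + 2*W²)*W)/4 = -4 + (W*(-48 + 2*W²))/4 = -4 + W*(-48 + 2*W²)/4)
q(t, T) = (13 + 2*T)/(T + t)
(q(57, -34) + 1127) + z(-28) = ((13 + 2*(-34))/(-34 + 57) + 1127) + (-4 + (½)*(-28)³ - 12*(-28)) = ((13 - 68)/23 + 1127) + (-4 + (½)*(-21952) + 336) = ((1/23)*(-55) + 1127) + (-4 - 10976 + 336) = (-55/23 + 1127) - 10644 = 25866/23 - 10644 = -218946/23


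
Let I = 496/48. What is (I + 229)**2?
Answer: 515524/9 ≈ 57280.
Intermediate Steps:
I = 31/3 (I = 496*(1/48) = 31/3 ≈ 10.333)
(I + 229)**2 = (31/3 + 229)**2 = (718/3)**2 = 515524/9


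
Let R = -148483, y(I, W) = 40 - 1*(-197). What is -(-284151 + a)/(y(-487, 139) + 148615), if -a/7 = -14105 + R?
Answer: -853965/148852 ≈ -5.7370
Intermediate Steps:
y(I, W) = 237 (y(I, W) = 40 + 197 = 237)
a = 1138116 (a = -7*(-14105 - 148483) = -7*(-162588) = 1138116)
-(-284151 + a)/(y(-487, 139) + 148615) = -(-284151 + 1138116)/(237 + 148615) = -853965/148852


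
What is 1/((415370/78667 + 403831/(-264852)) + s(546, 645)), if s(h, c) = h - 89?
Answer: 20835112284/9599889715751 ≈ 0.0021704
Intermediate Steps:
s(h, c) = -89 + h
1/((415370/78667 + 403831/(-264852)) + s(546, 645)) = 1/((415370/78667 + 403831/(-264852)) + (-89 + 546)) = 1/((415370*(1/78667) + 403831*(-1/264852)) + 457) = 1/((415370/78667 - 403831/264852) + 457) = 1/(78243401963/20835112284 + 457) = 1/(9599889715751/20835112284) = 20835112284/9599889715751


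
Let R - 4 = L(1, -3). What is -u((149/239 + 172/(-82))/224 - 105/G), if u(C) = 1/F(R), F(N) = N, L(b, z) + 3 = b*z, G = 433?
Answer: ½ ≈ 0.50000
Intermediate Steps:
L(b, z) = -3 + b*z
R = -2 (R = 4 + (-3 + 1*(-3)) = 4 + (-3 - 3) = 4 - 6 = -2)
u(C) = -½ (u(C) = 1/(-2) = -½)
-u((149/239 + 172/(-82))/224 - 105/G) = -1*(-½) = ½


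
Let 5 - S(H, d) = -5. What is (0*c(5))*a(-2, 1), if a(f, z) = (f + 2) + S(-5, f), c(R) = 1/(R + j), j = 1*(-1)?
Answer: 0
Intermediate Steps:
j = -1
S(H, d) = 10 (S(H, d) = 5 - 1*(-5) = 5 + 5 = 10)
c(R) = 1/(-1 + R) (c(R) = 1/(R - 1) = 1/(-1 + R))
a(f, z) = 12 + f (a(f, z) = (f + 2) + 10 = (2 + f) + 10 = 12 + f)
(0*c(5))*a(-2, 1) = (0/(-1 + 5))*(12 - 2) = (0/4)*10 = (0*(1/4))*10 = 0*10 = 0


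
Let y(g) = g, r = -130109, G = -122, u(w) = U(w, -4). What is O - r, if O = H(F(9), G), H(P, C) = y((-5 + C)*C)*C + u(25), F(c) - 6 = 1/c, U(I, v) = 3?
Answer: -1760156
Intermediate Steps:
u(w) = 3
F(c) = 6 + 1/c
H(P, C) = 3 + C**2*(-5 + C) (H(P, C) = ((-5 + C)*C)*C + 3 = (C*(-5 + C))*C + 3 = C**2*(-5 + C) + 3 = 3 + C**2*(-5 + C))
O = -1890265 (O = 3 + (-122)**2*(-5 - 122) = 3 + 14884*(-127) = 3 - 1890268 = -1890265)
O - r = -1890265 - 1*(-130109) = -1890265 + 130109 = -1760156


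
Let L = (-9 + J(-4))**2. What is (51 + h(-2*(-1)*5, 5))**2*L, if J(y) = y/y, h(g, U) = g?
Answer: 238144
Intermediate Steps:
J(y) = 1
L = 64 (L = (-9 + 1)**2 = (-8)**2 = 64)
(51 + h(-2*(-1)*5, 5))**2*L = (51 - 2*(-1)*5)**2*64 = (51 + 2*5)**2*64 = (51 + 10)**2*64 = 61**2*64 = 3721*64 = 238144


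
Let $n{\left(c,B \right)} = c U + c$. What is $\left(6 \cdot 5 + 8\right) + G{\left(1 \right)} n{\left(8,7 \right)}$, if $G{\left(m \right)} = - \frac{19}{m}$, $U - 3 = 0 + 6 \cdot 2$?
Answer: $-2394$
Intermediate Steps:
$U = 15$ ($U = 3 + \left(0 + 6 \cdot 2\right) = 3 + \left(0 + 12\right) = 3 + 12 = 15$)
$n{\left(c,B \right)} = 16 c$ ($n{\left(c,B \right)} = c 15 + c = 15 c + c = 16 c$)
$\left(6 \cdot 5 + 8\right) + G{\left(1 \right)} n{\left(8,7 \right)} = \left(6 \cdot 5 + 8\right) + - \frac{19}{1} \cdot 16 \cdot 8 = \left(30 + 8\right) + \left(-19\right) 1 \cdot 128 = 38 - 2432 = -2394$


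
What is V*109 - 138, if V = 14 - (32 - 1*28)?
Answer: 952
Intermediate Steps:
V = 10 (V = 14 - (32 - 28) = 14 - 1*4 = 14 - 4 = 10)
V*109 - 138 = 10*109 - 138 = 1090 - 138 = 952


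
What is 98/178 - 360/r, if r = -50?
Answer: 3449/445 ≈ 7.7506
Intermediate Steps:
98/178 - 360/r = 98/178 - 360/(-50) = 98*(1/178) - 360*(-1/50) = 49/89 + 36/5 = 3449/445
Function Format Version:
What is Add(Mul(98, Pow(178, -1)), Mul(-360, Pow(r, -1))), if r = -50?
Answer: Rational(3449, 445) ≈ 7.7506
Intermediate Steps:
Add(Mul(98, Pow(178, -1)), Mul(-360, Pow(r, -1))) = Add(Mul(98, Pow(178, -1)), Mul(-360, Pow(-50, -1))) = Add(Mul(98, Rational(1, 178)), Mul(-360, Rational(-1, 50))) = Add(Rational(49, 89), Rational(36, 5)) = Rational(3449, 445)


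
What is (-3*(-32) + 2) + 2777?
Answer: 2875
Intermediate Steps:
(-3*(-32) + 2) + 2777 = (96 + 2) + 2777 = 98 + 2777 = 2875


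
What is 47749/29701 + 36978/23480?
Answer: 1109715049/348689740 ≈ 3.1825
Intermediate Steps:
47749/29701 + 36978/23480 = 47749*(1/29701) + 36978*(1/23480) = 47749/29701 + 18489/11740 = 1109715049/348689740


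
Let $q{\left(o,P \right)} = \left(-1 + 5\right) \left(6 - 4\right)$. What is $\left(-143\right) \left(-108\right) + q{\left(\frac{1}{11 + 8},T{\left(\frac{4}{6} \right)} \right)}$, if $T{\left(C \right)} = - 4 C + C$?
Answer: $15452$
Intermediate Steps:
$T{\left(C \right)} = - 3 C$
$q{\left(o,P \right)} = 8$ ($q{\left(o,P \right)} = 4 \left(6 - 4\right) = 4 \cdot 2 = 8$)
$\left(-143\right) \left(-108\right) + q{\left(\frac{1}{11 + 8},T{\left(\frac{4}{6} \right)} \right)} = \left(-143\right) \left(-108\right) + 8 = 15444 + 8 = 15452$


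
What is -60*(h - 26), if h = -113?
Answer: 8340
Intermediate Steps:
-60*(h - 26) = -60*(-113 - 26) = -60*(-139) = 8340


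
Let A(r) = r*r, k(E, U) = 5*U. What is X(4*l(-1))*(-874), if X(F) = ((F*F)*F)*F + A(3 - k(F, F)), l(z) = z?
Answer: -686090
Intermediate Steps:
A(r) = r**2
X(F) = F**4 + (3 - 5*F)**2 (X(F) = ((F*F)*F)*F + (3 - 5*F)**2 = (F**2*F)*F + (3 - 5*F)**2 = F**3*F + (3 - 5*F)**2 = F**4 + (3 - 5*F)**2)
X(4*l(-1))*(-874) = ((4*(-1))**4 + (-3 + 5*(4*(-1)))**2)*(-874) = ((-4)**4 + (-3 + 5*(-4))**2)*(-874) = (256 + (-3 - 20)**2)*(-874) = (256 + (-23)**2)*(-874) = (256 + 529)*(-874) = 785*(-874) = -686090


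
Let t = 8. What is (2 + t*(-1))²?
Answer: 36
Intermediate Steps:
(2 + t*(-1))² = (2 + 8*(-1))² = (2 - 8)² = (-6)² = 36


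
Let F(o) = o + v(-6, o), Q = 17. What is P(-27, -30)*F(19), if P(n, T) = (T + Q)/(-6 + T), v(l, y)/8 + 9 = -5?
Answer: -403/12 ≈ -33.583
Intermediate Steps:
v(l, y) = -112 (v(l, y) = -72 + 8*(-5) = -72 - 40 = -112)
F(o) = -112 + o (F(o) = o - 112 = -112 + o)
P(n, T) = (17 + T)/(-6 + T) (P(n, T) = (T + 17)/(-6 + T) = (17 + T)/(-6 + T))
P(-27, -30)*F(19) = ((17 - 30)/(-6 - 30))*(-112 + 19) = (-13/(-36))*(-93) = -1/36*(-13)*(-93) = (13/36)*(-93) = -403/12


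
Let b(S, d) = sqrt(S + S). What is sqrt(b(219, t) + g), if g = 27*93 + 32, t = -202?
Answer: sqrt(2543 + sqrt(438)) ≈ 50.635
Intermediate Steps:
b(S, d) = sqrt(2)*sqrt(S) (b(S, d) = sqrt(2*S) = sqrt(2)*sqrt(S))
g = 2543 (g = 2511 + 32 = 2543)
sqrt(b(219, t) + g) = sqrt(sqrt(2)*sqrt(219) + 2543) = sqrt(sqrt(438) + 2543) = sqrt(2543 + sqrt(438))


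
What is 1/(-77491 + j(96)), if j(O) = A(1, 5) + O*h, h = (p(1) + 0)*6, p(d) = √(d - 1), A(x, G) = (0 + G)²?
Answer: -1/77466 ≈ -1.2909e-5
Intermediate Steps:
A(x, G) = G²
p(d) = √(-1 + d)
h = 0 (h = (√(-1 + 1) + 0)*6 = (√0 + 0)*6 = (0 + 0)*6 = 0*6 = 0)
j(O) = 25 (j(O) = 5² + O*0 = 25 + 0 = 25)
1/(-77491 + j(96)) = 1/(-77491 + 25) = 1/(-77466) = -1/77466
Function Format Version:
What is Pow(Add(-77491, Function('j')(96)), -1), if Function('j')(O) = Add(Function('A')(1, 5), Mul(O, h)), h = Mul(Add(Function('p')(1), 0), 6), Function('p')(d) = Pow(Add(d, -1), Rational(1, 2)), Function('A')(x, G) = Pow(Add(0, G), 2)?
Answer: Rational(-1, 77466) ≈ -1.2909e-5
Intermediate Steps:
Function('A')(x, G) = Pow(G, 2)
Function('p')(d) = Pow(Add(-1, d), Rational(1, 2))
h = 0 (h = Mul(Add(Pow(Add(-1, 1), Rational(1, 2)), 0), 6) = Mul(Add(Pow(0, Rational(1, 2)), 0), 6) = Mul(Add(0, 0), 6) = Mul(0, 6) = 0)
Function('j')(O) = 25 (Function('j')(O) = Add(Pow(5, 2), Mul(O, 0)) = Add(25, 0) = 25)
Pow(Add(-77491, Function('j')(96)), -1) = Pow(Add(-77491, 25), -1) = Pow(-77466, -1) = Rational(-1, 77466)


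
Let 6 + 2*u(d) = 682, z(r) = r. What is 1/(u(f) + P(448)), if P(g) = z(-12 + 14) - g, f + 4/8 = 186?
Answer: -1/108 ≈ -0.0092593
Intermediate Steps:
f = 371/2 (f = -½ + 186 = 371/2 ≈ 185.50)
u(d) = 338 (u(d) = -3 + (½)*682 = -3 + 341 = 338)
P(g) = 2 - g (P(g) = (-12 + 14) - g = 2 - g)
1/(u(f) + P(448)) = 1/(338 + (2 - 1*448)) = 1/(338 + (2 - 448)) = 1/(338 - 446) = 1/(-108) = -1/108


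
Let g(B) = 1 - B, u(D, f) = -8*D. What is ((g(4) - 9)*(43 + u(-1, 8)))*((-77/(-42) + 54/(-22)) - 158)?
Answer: 1067838/11 ≈ 97076.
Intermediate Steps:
((g(4) - 9)*(43 + u(-1, 8)))*((-77/(-42) + 54/(-22)) - 158) = (((1 - 1*4) - 9)*(43 - 8*(-1)))*((-77/(-42) + 54/(-22)) - 158) = (((1 - 4) - 9)*(43 + 8))*((-77*(-1/42) + 54*(-1/22)) - 158) = ((-3 - 9)*51)*((11/6 - 27/11) - 158) = (-12*51)*(-41/66 - 158) = -612*(-10469/66) = 1067838/11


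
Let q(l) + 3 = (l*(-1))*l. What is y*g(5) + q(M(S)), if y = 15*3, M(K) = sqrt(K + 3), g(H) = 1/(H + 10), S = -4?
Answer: 1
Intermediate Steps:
g(H) = 1/(10 + H)
M(K) = sqrt(3 + K)
q(l) = -3 - l**2 (q(l) = -3 + (l*(-1))*l = -3 + (-l)*l = -3 - l**2)
y = 45
y*g(5) + q(M(S)) = 45/(10 + 5) + (-3 - (sqrt(3 - 4))**2) = 45/15 + (-3 - (sqrt(-1))**2) = 45*(1/15) + (-3 - I**2) = 3 + (-3 - 1*(-1)) = 3 + (-3 + 1) = 3 - 2 = 1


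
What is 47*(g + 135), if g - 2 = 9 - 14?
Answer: 6204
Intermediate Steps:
g = -3 (g = 2 + (9 - 14) = 2 - 5 = -3)
47*(g + 135) = 47*(-3 + 135) = 47*132 = 6204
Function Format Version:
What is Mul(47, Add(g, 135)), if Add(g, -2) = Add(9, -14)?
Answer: 6204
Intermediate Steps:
g = -3 (g = Add(2, Add(9, -14)) = Add(2, -5) = -3)
Mul(47, Add(g, 135)) = Mul(47, Add(-3, 135)) = Mul(47, 132) = 6204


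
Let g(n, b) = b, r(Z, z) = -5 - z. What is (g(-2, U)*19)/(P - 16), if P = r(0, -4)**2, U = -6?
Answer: 38/5 ≈ 7.6000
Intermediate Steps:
P = 1 (P = (-5 - 1*(-4))**2 = (-5 + 4)**2 = (-1)**2 = 1)
(g(-2, U)*19)/(P - 16) = (-6*19)/(1 - 16) = -114/(-15) = -114*(-1/15) = 38/5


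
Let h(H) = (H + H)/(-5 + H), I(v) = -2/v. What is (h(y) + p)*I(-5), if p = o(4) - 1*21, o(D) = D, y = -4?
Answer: -58/9 ≈ -6.4444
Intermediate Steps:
p = -17 (p = 4 - 1*21 = 4 - 21 = -17)
h(H) = 2*H/(-5 + H) (h(H) = (2*H)/(-5 + H) = 2*H/(-5 + H))
(h(y) + p)*I(-5) = (2*(-4)/(-5 - 4) - 17)*(-2/(-5)) = (2*(-4)/(-9) - 17)*(-2*(-⅕)) = (2*(-4)*(-⅑) - 17)*(⅖) = (8/9 - 17)*(⅖) = -145/9*⅖ = -58/9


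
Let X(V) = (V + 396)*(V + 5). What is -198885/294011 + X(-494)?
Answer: 14089396257/294011 ≈ 47921.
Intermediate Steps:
X(V) = (5 + V)*(396 + V) (X(V) = (396 + V)*(5 + V) = (5 + V)*(396 + V))
-198885/294011 + X(-494) = -198885/294011 + (1980 + (-494)² + 401*(-494)) = -198885*1/294011 + (1980 + 244036 - 198094) = -198885/294011 + 47922 = 14089396257/294011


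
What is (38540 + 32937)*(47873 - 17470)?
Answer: 2173115231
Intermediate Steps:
(38540 + 32937)*(47873 - 17470) = 71477*30403 = 2173115231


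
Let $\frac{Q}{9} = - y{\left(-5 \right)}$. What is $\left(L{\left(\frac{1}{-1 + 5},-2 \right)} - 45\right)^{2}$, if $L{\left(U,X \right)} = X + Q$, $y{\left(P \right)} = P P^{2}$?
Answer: $1162084$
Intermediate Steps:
$y{\left(P \right)} = P^{3}$
$Q = 1125$ ($Q = 9 \left(- \left(-5\right)^{3}\right) = 9 \left(\left(-1\right) \left(-125\right)\right) = 9 \cdot 125 = 1125$)
$L{\left(U,X \right)} = 1125 + X$ ($L{\left(U,X \right)} = X + 1125 = 1125 + X$)
$\left(L{\left(\frac{1}{-1 + 5},-2 \right)} - 45\right)^{2} = \left(\left(1125 - 2\right) - 45\right)^{2} = \left(1123 - 45\right)^{2} = 1078^{2} = 1162084$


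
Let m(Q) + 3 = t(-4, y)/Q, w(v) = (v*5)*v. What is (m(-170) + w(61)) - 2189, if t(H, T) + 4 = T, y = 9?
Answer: 558041/34 ≈ 16413.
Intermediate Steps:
t(H, T) = -4 + T
w(v) = 5*v**2 (w(v) = (5*v)*v = 5*v**2)
m(Q) = -3 + 5/Q (m(Q) = -3 + (-4 + 9)/Q = -3 + 5/Q)
(m(-170) + w(61)) - 2189 = ((-3 + 5/(-170)) + 5*61**2) - 2189 = ((-3 + 5*(-1/170)) + 5*3721) - 2189 = ((-3 - 1/34) + 18605) - 2189 = (-103/34 + 18605) - 2189 = 632467/34 - 2189 = 558041/34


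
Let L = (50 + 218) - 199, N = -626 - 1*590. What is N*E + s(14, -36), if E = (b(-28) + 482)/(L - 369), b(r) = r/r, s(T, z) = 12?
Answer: 49244/25 ≈ 1969.8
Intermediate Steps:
N = -1216 (N = -626 - 590 = -1216)
L = 69 (L = 268 - 199 = 69)
b(r) = 1
E = -161/100 (E = (1 + 482)/(69 - 369) = 483/(-300) = 483*(-1/300) = -161/100 ≈ -1.6100)
N*E + s(14, -36) = -1216*(-161/100) + 12 = 48944/25 + 12 = 49244/25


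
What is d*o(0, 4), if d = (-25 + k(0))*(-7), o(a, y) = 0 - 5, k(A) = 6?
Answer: -665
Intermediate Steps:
o(a, y) = -5
d = 133 (d = (-25 + 6)*(-7) = -19*(-7) = 133)
d*o(0, 4) = 133*(-5) = -665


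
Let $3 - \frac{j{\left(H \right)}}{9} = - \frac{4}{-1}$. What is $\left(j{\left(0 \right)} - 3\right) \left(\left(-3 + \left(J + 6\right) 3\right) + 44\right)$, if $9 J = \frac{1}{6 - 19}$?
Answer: $- \frac{9200}{13} \approx -707.69$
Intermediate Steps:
$j{\left(H \right)} = -9$ ($j{\left(H \right)} = 27 - 9 \left(- \frac{4}{-1}\right) = 27 - 9 \left(\left(-4\right) \left(-1\right)\right) = 27 - 36 = -9$)
$J = - \frac{1}{117}$ ($J = \frac{1}{9 \left(6 - 19\right)} = \frac{1}{9 \left(-13\right)} = \frac{1}{9} \left(- \frac{1}{13}\right) = - \frac{1}{117} \approx -0.008547$)
$\left(j{\left(0 \right)} - 3\right) \left(\left(-3 + \left(J + 6\right) 3\right) + 44\right) = \left(-9 - 3\right) \left(\left(-3 + \left(- \frac{1}{117} + 6\right) 3\right) + 44\right) = \left(-9 - 3\right) \left(\left(-3 + \frac{701}{117} \cdot 3\right) + 44\right) = - 12 \left(\left(-3 + \frac{701}{39}\right) + 44\right) = - 12 \left(\frac{584}{39} + 44\right) = \left(-12\right) \frac{2300}{39} = - \frac{9200}{13}$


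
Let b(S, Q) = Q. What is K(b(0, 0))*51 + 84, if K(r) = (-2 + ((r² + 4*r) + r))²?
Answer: 288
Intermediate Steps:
K(r) = (-2 + r² + 5*r)² (K(r) = (-2 + (r² + 5*r))² = (-2 + r² + 5*r)²)
K(b(0, 0))*51 + 84 = (-2 + 0² + 5*0)²*51 + 84 = (-2 + 0 + 0)²*51 + 84 = (-2)²*51 + 84 = 4*51 + 84 = 204 + 84 = 288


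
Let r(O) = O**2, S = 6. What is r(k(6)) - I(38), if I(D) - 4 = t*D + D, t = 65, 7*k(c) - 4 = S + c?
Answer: -122832/49 ≈ -2506.8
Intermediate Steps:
k(c) = 10/7 + c/7 (k(c) = 4/7 + (6 + c)/7 = 4/7 + (6/7 + c/7) = 10/7 + c/7)
I(D) = 4 + 66*D (I(D) = 4 + (65*D + D) = 4 + 66*D)
r(k(6)) - I(38) = (10/7 + (1/7)*6)**2 - (4 + 66*38) = (10/7 + 6/7)**2 - (4 + 2508) = (16/7)**2 - 1*2512 = 256/49 - 2512 = -122832/49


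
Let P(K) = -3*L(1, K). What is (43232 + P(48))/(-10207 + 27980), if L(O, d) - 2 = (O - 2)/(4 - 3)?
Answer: 43229/17773 ≈ 2.4323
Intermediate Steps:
L(O, d) = O (L(O, d) = 2 + (O - 2)/(4 - 3) = 2 + (-2 + O)/1 = 2 + (-2 + O)*1 = 2 + (-2 + O) = O)
P(K) = -3 (P(K) = -3*1 = -3)
(43232 + P(48))/(-10207 + 27980) = (43232 - 3)/(-10207 + 27980) = 43229/17773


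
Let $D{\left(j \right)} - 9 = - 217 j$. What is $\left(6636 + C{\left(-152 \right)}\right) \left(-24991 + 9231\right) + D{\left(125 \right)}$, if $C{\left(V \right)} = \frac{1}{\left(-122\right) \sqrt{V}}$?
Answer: $-104610476 - \frac{1970 i \sqrt{38}}{1159} \approx -1.0461 \cdot 10^{8} - 10.478 i$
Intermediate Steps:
$D{\left(j \right)} = 9 - 217 j$
$C{\left(V \right)} = - \frac{1}{122 \sqrt{V}}$
$\left(6636 + C{\left(-152 \right)}\right) \left(-24991 + 9231\right) + D{\left(125 \right)} = \left(6636 - \frac{1}{122 \cdot 2 i \sqrt{38}}\right) \left(-24991 + 9231\right) + \left(9 - 27125\right) = \left(6636 - \frac{\left(- \frac{1}{76}\right) i \sqrt{38}}{122}\right) \left(-15760\right) + \left(9 - 27125\right) = \left(6636 + \frac{i \sqrt{38}}{9272}\right) \left(-15760\right) - 27116 = \left(-104583360 - \frac{1970 i \sqrt{38}}{1159}\right) - 27116 = -104610476 - \frac{1970 i \sqrt{38}}{1159}$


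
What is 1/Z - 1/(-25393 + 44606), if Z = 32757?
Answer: -13544/629360241 ≈ -2.1520e-5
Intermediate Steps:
1/Z - 1/(-25393 + 44606) = 1/32757 - 1/(-25393 + 44606) = 1/32757 - 1/19213 = -13544/629360241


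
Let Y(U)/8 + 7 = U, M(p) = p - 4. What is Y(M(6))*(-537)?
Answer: 21480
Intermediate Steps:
M(p) = -4 + p
Y(U) = -56 + 8*U
Y(M(6))*(-537) = (-56 + 8*(-4 + 6))*(-537) = (-56 + 8*2)*(-537) = (-56 + 16)*(-537) = -40*(-537) = 21480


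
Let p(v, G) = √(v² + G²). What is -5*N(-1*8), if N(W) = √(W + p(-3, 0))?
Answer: -5*I*√5 ≈ -11.18*I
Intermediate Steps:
p(v, G) = √(G² + v²)
N(W) = √(3 + W) (N(W) = √(W + √(0² + (-3)²)) = √(W + √(0 + 9)) = √(W + √9) = √(W + 3) = √(3 + W))
-5*N(-1*8) = -5*√(3 - 1*8) = -5*√(3 - 8) = -5*I*√5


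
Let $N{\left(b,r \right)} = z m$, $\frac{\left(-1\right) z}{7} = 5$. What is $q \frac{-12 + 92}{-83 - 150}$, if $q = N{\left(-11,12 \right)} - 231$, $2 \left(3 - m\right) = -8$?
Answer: $\frac{38080}{233} \approx 163.43$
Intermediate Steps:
$m = 7$ ($m = 3 - -4 = 3 + 4 = 7$)
$z = -35$ ($z = \left(-7\right) 5 = -35$)
$N{\left(b,r \right)} = -245$ ($N{\left(b,r \right)} = \left(-35\right) 7 = -245$)
$q = -476$ ($q = -245 - 231 = -476$)
$q \frac{-12 + 92}{-83 - 150} = - 476 \frac{-12 + 92}{-83 - 150} = - 476 \frac{80}{-233} = - 476 \cdot 80 \left(- \frac{1}{233}\right) = \left(-476\right) \left(- \frac{80}{233}\right) = \frac{38080}{233}$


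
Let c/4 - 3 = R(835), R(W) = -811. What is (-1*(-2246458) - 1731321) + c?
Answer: 511905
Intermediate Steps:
c = -3232 (c = 12 + 4*(-811) = 12 - 3244 = -3232)
(-1*(-2246458) - 1731321) + c = (-1*(-2246458) - 1731321) - 3232 = (2246458 - 1731321) - 3232 = 515137 - 3232 = 511905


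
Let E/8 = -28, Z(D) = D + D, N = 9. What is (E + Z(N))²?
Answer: 42436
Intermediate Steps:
Z(D) = 2*D
E = -224 (E = 8*(-28) = -224)
(E + Z(N))² = (-224 + 2*9)² = (-224 + 18)² = (-206)² = 42436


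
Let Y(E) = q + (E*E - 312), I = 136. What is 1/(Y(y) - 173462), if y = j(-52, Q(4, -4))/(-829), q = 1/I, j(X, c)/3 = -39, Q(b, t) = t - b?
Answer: -93464776/16241745435679 ≈ -5.7546e-6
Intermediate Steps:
j(X, c) = -117 (j(X, c) = 3*(-39) = -117)
q = 1/136 ≈ 0.0073529
y = 117/829 (y = -117/(-829) = -117*(-1/829) = 117/829 ≈ 0.14113)
Y(E) = -42431/136 + E² (Y(E) = 1/136 + (E*E - 312) = 1/136 + (E² - 312) = 1/136 + (-312 + E²) = -42431/136 + E²)
1/(Y(y) - 173462) = 1/((-42431/136 + (117/829)²) - 173462) = 1/((-42431/136 + 13689/687241) - 173462) = 1/(-29158461167/93464776 - 173462) = 1/(-16241745435679/93464776) = -93464776/16241745435679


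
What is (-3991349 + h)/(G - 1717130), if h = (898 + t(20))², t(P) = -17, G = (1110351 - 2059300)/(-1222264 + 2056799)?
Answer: 2683186917580/1433006033499 ≈ 1.8724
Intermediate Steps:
G = -948949/834535 ≈ -1.1371
h = 776161 (h = (898 - 17)² = 881² = 776161)
(-3991349 + h)/(G - 1717130) = (-3991349 + 776161)/(-948949/834535 - 1717130) = -3215188/(-1433006033499/834535) = -3215188*(-834535/1433006033499) = 2683186917580/1433006033499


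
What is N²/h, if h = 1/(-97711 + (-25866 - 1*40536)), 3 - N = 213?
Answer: -7237383300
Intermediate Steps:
N = -210 (N = 3 - 1*213 = 3 - 213 = -210)
h = -1/164113 (h = 1/(-97711 + (-25866 - 40536)) = 1/(-97711 - 66402) = 1/(-164113) = -1/164113 ≈ -6.0934e-6)
N²/h = (-210)²/(-1/164113) = 44100*(-164113) = -7237383300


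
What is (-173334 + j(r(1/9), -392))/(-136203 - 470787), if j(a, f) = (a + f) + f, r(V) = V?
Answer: 1567061/5462910 ≈ 0.28685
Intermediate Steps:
j(a, f) = a + 2*f
(-173334 + j(r(1/9), -392))/(-136203 - 470787) = (-173334 + (1/9 + 2*(-392)))/(-136203 - 470787) = (-173334 + (⅑ - 784))/(-606990) = (-173334 - 7055/9)*(-1/606990) = -1567061/9*(-1/606990) = 1567061/5462910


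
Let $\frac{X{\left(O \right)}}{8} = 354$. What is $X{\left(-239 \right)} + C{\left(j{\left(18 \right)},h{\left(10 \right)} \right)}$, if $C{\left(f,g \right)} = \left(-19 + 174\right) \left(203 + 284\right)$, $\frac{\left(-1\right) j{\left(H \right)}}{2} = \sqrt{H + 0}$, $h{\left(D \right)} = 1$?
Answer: $78317$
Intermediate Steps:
$j{\left(H \right)} = - 2 \sqrt{H}$ ($j{\left(H \right)} = - 2 \sqrt{H + 0} = - 2 \sqrt{H}$)
$C{\left(f,g \right)} = 75485$ ($C{\left(f,g \right)} = 155 \cdot 487 = 75485$)
$X{\left(O \right)} = 2832$ ($X{\left(O \right)} = 8 \cdot 354 = 2832$)
$X{\left(-239 \right)} + C{\left(j{\left(18 \right)},h{\left(10 \right)} \right)} = 2832 + 75485 = 78317$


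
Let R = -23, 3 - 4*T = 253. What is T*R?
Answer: 2875/2 ≈ 1437.5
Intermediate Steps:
T = -125/2 (T = 3/4 - 1/4*253 = 3/4 - 253/4 = -125/2 ≈ -62.500)
T*R = -125/2*(-23) = 2875/2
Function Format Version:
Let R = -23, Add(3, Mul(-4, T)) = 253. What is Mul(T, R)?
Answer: Rational(2875, 2) ≈ 1437.5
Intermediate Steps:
T = Rational(-125, 2) (T = Add(Rational(3, 4), Mul(Rational(-1, 4), 253)) = Add(Rational(3, 4), Rational(-253, 4)) = Rational(-125, 2) ≈ -62.500)
Mul(T, R) = Mul(Rational(-125, 2), -23) = Rational(2875, 2)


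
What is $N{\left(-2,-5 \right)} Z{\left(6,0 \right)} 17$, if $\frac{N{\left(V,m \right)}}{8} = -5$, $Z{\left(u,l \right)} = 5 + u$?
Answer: $-7480$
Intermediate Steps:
$N{\left(V,m \right)} = -40$ ($N{\left(V,m \right)} = 8 \left(-5\right) = -40$)
$N{\left(-2,-5 \right)} Z{\left(6,0 \right)} 17 = - 40 \left(5 + 6\right) 17 = \left(-40\right) 11 \cdot 17 = \left(-440\right) 17 = -7480$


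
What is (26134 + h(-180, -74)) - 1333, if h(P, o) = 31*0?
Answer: 24801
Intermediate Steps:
h(P, o) = 0
(26134 + h(-180, -74)) - 1333 = (26134 + 0) - 1333 = 26134 - 1333 = 24801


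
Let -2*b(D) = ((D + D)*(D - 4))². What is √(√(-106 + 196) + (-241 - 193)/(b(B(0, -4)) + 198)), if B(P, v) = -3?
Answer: √(8246 + 38988*√10)/114 ≈ 3.1814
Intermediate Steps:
b(D) = -2*D²*(-4 + D)² (b(D) = -(D - 4)²*(D + D)²/2 = -4*D²*(-4 + D)²/2 = -2*D²*(-4 + D)²)
√(√(-106 + 196) + (-241 - 193)/(b(B(0, -4)) + 198)) = √(√(-106 + 196) + (-241 - 193)/(-2*(-3)²*(-4 - 3)² + 198)) = √(√90 - 434/(-2*9*(-7)² + 198)) = √(3*√10 - 434/(-2*9*49 + 198)) = √(3*√10 - 434/(-882 + 198)) = √(3*√10 - 434/(-684)) = √(3*√10 - 434*(-1/684)) = √(3*√10 + 217/342) = √(217/342 + 3*√10)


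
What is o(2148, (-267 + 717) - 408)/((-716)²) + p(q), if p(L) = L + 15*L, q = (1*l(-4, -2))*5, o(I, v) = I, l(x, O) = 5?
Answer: 286403/716 ≈ 400.00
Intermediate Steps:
q = 25 (q = (1*5)*5 = 5*5 = 25)
p(L) = 16*L
o(2148, (-267 + 717) - 408)/((-716)²) + p(q) = 2148/((-716)²) + 16*25 = 2148/512656 + 400 = 2148*(1/512656) + 400 = 3/716 + 400 = 286403/716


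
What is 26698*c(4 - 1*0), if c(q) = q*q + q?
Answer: 533960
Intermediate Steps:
c(q) = q + q² (c(q) = q² + q = q + q²)
26698*c(4 - 1*0) = 26698*((4 - 1*0)*(1 + (4 - 1*0))) = 26698*((4 + 0)*(1 + (4 + 0))) = 26698*(4*(1 + 4)) = 26698*(4*5) = 26698*20 = 533960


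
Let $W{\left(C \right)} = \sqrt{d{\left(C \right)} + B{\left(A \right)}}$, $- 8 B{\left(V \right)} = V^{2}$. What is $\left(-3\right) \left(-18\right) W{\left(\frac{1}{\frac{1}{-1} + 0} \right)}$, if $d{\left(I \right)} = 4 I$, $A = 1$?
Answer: $\frac{27 i \sqrt{66}}{2} \approx 109.67 i$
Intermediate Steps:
$B{\left(V \right)} = - \frac{V^{2}}{8}$
$W{\left(C \right)} = \sqrt{- \frac{1}{8} + 4 C}$ ($W{\left(C \right)} = \sqrt{4 C - \frac{1^{2}}{8}} = \sqrt{4 C - \frac{1}{8}} = \sqrt{- \frac{1}{8} + 4 C}$)
$\left(-3\right) \left(-18\right) W{\left(\frac{1}{\frac{1}{-1} + 0} \right)} = \left(-3\right) \left(-18\right) \frac{\sqrt{-2 + \frac{64}{\frac{1}{-1} + 0}}}{4} = 54 \frac{\sqrt{-2 + \frac{64}{-1 + 0}}}{4} = 54 \frac{\sqrt{-2 + \frac{64}{-1}}}{4} = 54 \frac{\sqrt{-2 + 64 \left(-1\right)}}{4} = 54 \frac{\sqrt{-2 - 64}}{4} = 54 \frac{\sqrt{-66}}{4} = 54 \frac{i \sqrt{66}}{4} = \frac{27 i \sqrt{66}}{2}$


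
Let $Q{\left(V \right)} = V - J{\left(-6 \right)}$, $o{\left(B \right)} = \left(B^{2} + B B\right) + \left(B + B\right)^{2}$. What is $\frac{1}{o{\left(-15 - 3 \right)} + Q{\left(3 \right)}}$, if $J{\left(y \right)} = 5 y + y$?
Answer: $\frac{1}{1983} \approx 0.00050429$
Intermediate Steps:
$J{\left(y \right)} = 6 y$
$o{\left(B \right)} = 6 B^{2}$ ($o{\left(B \right)} = \left(B^{2} + B^{2}\right) + \left(2 B\right)^{2} = 2 B^{2} + 4 B^{2} = 6 B^{2}$)
$Q{\left(V \right)} = 36 + V$ ($Q{\left(V \right)} = V - 6 \left(-6\right) = V - -36 = V + 36 = 36 + V$)
$\frac{1}{o{\left(-15 - 3 \right)} + Q{\left(3 \right)}} = \frac{1}{6 \left(-15 - 3\right)^{2} + \left(36 + 3\right)} = \frac{1}{6 \left(-15 - 3\right)^{2} + 39} = \frac{1}{6 \left(-18\right)^{2} + 39} = \frac{1}{6 \cdot 324 + 39} = \frac{1}{1944 + 39} = \frac{1}{1983}$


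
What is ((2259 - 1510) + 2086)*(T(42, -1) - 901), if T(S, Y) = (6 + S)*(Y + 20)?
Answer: 31185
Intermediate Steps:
T(S, Y) = (6 + S)*(20 + Y)
((2259 - 1510) + 2086)*(T(42, -1) - 901) = ((2259 - 1510) + 2086)*((120 + 6*(-1) + 20*42 + 42*(-1)) - 901) = (749 + 2086)*((120 - 6 + 840 - 42) - 901) = 2835*(912 - 901) = 2835*11 = 31185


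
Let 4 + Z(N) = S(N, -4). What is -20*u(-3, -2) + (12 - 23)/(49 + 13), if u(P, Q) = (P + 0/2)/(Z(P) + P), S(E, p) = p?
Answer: -3841/682 ≈ -5.6320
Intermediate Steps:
Z(N) = -8 (Z(N) = -4 - 4 = -8)
u(P, Q) = P/(-8 + P) (u(P, Q) = (P + 0/2)/(-8 + P) = (P + 0*(½))/(-8 + P) = (P + 0)/(-8 + P) = P/(-8 + P))
-20*u(-3, -2) + (12 - 23)/(49 + 13) = -(-60)/(-8 - 3) + (12 - 23)/(49 + 13) = -(-60)/(-11) - 11/62 = -(-60)*(-1)/11 - 11*1/62 = -20*3/11 - 11/62 = -60/11 - 11/62 = -3841/682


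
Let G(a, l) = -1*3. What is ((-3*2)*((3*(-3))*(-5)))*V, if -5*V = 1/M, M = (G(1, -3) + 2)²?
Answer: 54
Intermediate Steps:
G(a, l) = -3
M = 1 (M = (-3 + 2)² = (-1)² = 1)
V = -⅕ (V = -⅕/1 = -⅕*1 = -⅕ ≈ -0.20000)
((-3*2)*((3*(-3))*(-5)))*V = ((-3*2)*((3*(-3))*(-5)))*(-⅕) = -(-54)*(-5)*(-⅕) = -6*45*(-⅕) = -270*(-⅕) = 54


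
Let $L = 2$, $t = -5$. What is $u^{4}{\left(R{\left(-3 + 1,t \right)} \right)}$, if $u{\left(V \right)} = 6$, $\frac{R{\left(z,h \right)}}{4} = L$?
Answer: $1296$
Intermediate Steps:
$R{\left(z,h \right)} = 8$ ($R{\left(z,h \right)} = 4 \cdot 2 = 8$)
$u^{4}{\left(R{\left(-3 + 1,t \right)} \right)} = 6^{4} = 1296$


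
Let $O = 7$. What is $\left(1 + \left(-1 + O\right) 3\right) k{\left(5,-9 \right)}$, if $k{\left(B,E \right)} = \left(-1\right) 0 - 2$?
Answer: $-38$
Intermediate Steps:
$k{\left(B,E \right)} = -2$ ($k{\left(B,E \right)} = 0 - 2 = -2$)
$\left(1 + \left(-1 + O\right) 3\right) k{\left(5,-9 \right)} = \left(1 + \left(-1 + 7\right) 3\right) \left(-2\right) = \left(1 + 6 \cdot 3\right) \left(-2\right) = \left(1 + 18\right) \left(-2\right) = 19 \left(-2\right) = -38$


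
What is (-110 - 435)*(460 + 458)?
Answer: -500310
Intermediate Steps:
(-110 - 435)*(460 + 458) = -545*918 = -500310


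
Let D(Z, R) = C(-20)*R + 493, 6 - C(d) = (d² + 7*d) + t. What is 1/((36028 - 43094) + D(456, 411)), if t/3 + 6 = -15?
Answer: -1/85074 ≈ -1.1754e-5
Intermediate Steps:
t = -63 (t = -18 + 3*(-15) = -18 - 45 = -63)
C(d) = 69 - d² - 7*d (C(d) = 6 - ((d² + 7*d) - 63) = 6 - (-63 + d² + 7*d) = 6 + (63 - d² - 7*d) = 69 - d² - 7*d)
D(Z, R) = 493 - 191*R (D(Z, R) = (69 - 1*(-20)² - 7*(-20))*R + 493 = (69 - 1*400 + 140)*R + 493 = (69 - 400 + 140)*R + 493 = -191*R + 493 = 493 - 191*R)
1/((36028 - 43094) + D(456, 411)) = 1/((36028 - 43094) + (493 - 191*411)) = 1/(-7066 + (493 - 78501)) = 1/(-7066 - 78008) = 1/(-85074) = -1/85074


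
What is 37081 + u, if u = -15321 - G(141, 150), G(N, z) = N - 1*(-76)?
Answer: 21543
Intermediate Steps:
G(N, z) = 76 + N (G(N, z) = N + 76 = 76 + N)
u = -15538 (u = -15321 - (76 + 141) = -15321 - 1*217 = -15321 - 217 = -15538)
37081 + u = 37081 - 15538 = 21543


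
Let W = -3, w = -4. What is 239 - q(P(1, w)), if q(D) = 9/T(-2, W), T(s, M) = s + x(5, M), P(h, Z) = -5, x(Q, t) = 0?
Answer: 487/2 ≈ 243.50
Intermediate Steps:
T(s, M) = s (T(s, M) = s + 0 = s)
q(D) = -9/2 (q(D) = 9/(-2) = 9*(-½) = -9/2)
239 - q(P(1, w)) = 239 - 1*(-9/2) = 239 + 9/2 = 487/2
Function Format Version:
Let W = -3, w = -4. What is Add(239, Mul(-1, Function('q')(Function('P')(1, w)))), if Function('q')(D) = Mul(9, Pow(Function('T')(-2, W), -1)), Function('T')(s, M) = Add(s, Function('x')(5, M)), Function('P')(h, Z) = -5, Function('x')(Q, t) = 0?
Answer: Rational(487, 2) ≈ 243.50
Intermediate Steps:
Function('T')(s, M) = s (Function('T')(s, M) = Add(s, 0) = s)
Function('q')(D) = Rational(-9, 2) (Function('q')(D) = Mul(9, Pow(-2, -1)) = Mul(9, Rational(-1, 2)) = Rational(-9, 2))
Add(239, Mul(-1, Function('q')(Function('P')(1, w)))) = Add(239, Mul(-1, Rational(-9, 2))) = Add(239, Rational(9, 2)) = Rational(487, 2)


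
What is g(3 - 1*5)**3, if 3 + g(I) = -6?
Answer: -729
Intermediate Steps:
g(I) = -9 (g(I) = -3 - 6 = -9)
g(3 - 1*5)**3 = (-9)**3 = -729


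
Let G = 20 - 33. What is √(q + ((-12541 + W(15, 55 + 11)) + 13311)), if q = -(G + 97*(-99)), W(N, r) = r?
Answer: 2*√2613 ≈ 102.23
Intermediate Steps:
G = -13
q = 9616 (q = -(-13 + 97*(-99)) = -(-13 - 9603) = -1*(-9616) = 9616)
√(q + ((-12541 + W(15, 55 + 11)) + 13311)) = √(9616 + ((-12541 + (55 + 11)) + 13311)) = √(9616 + ((-12541 + 66) + 13311)) = √(9616 + (-12475 + 13311)) = √(9616 + 836) = √10452 = 2*√2613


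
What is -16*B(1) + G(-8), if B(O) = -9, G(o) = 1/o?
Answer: 1151/8 ≈ 143.88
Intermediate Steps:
-16*B(1) + G(-8) = -16*(-9) + 1/(-8) = 144 - ⅛ = 1151/8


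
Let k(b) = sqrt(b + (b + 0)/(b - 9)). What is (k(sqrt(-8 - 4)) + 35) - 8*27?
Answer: -181 + 2*3**(1/4)*sqrt((sqrt(3) + 4*I)/(9 - 2*I*sqrt(3))) ≈ -179.72 + 1.2253*I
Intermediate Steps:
k(b) = sqrt(b + b/(-9 + b))
(k(sqrt(-8 - 4)) + 35) - 8*27 = (sqrt(sqrt(-8 - 4)*(-8 + sqrt(-8 - 4))/(-9 + sqrt(-8 - 4))) + 35) - 8*27 = (sqrt(sqrt(-12)*(-8 + sqrt(-12))/(-9 + sqrt(-12))) + 35) - 216 = (sqrt((2*I*sqrt(3))*(-8 + 2*I*sqrt(3))/(-9 + 2*I*sqrt(3))) + 35) - 216 = (sqrt(2*I*sqrt(3)*(-8 + 2*I*sqrt(3))/(-9 + 2*I*sqrt(3))) + 35) - 216 = (sqrt(2)*3**(1/4)*sqrt(I*(-8 + 2*I*sqrt(3))/(-9 + 2*I*sqrt(3))) + 35) - 216 = (35 + sqrt(2)*3**(1/4)*sqrt(I*(-8 + 2*I*sqrt(3))/(-9 + 2*I*sqrt(3)))) - 216 = -181 + sqrt(2)*3**(1/4)*sqrt(I*(-8 + 2*I*sqrt(3))/(-9 + 2*I*sqrt(3)))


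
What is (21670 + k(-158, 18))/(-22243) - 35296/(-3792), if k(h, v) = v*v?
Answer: 43855480/5271591 ≈ 8.3192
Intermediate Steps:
k(h, v) = v²
(21670 + k(-158, 18))/(-22243) - 35296/(-3792) = (21670 + 18²)/(-22243) - 35296/(-3792) = (21670 + 324)*(-1/22243) - 35296*(-1/3792) = 21994*(-1/22243) + 2206/237 = -21994/22243 + 2206/237 = 43855480/5271591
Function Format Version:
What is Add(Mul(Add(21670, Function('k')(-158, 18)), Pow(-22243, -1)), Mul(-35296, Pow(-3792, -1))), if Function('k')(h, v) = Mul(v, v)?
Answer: Rational(43855480, 5271591) ≈ 8.3192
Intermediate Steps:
Function('k')(h, v) = Pow(v, 2)
Add(Mul(Add(21670, Function('k')(-158, 18)), Pow(-22243, -1)), Mul(-35296, Pow(-3792, -1))) = Add(Mul(Add(21670, Pow(18, 2)), Pow(-22243, -1)), Mul(-35296, Pow(-3792, -1))) = Add(Mul(Add(21670, 324), Rational(-1, 22243)), Mul(-35296, Rational(-1, 3792))) = Add(Mul(21994, Rational(-1, 22243)), Rational(2206, 237)) = Add(Rational(-21994, 22243), Rational(2206, 237)) = Rational(43855480, 5271591)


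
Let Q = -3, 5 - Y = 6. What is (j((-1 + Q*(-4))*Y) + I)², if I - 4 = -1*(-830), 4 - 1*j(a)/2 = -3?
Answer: 719104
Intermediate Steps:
Y = -1 (Y = 5 - 1*6 = 5 - 6 = -1)
j(a) = 14 (j(a) = 8 - 2*(-3) = 8 + 6 = 14)
I = 834 (I = 4 - 1*(-830) = 4 + 830 = 834)
(j((-1 + Q*(-4))*Y) + I)² = (14 + 834)² = 848² = 719104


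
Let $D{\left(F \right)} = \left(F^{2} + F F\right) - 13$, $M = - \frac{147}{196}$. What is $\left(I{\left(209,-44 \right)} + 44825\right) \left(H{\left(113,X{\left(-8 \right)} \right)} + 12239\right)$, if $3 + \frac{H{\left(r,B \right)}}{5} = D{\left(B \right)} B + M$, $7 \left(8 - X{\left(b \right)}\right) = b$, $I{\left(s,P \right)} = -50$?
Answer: $\frac{1183698003825}{1372} \approx 8.6275 \cdot 10^{8}$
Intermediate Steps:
$M = - \frac{3}{4}$ ($M = \left(-147\right) \frac{1}{196} = - \frac{3}{4} \approx -0.75$)
$D{\left(F \right)} = -13 + 2 F^{2}$ ($D{\left(F \right)} = \left(F^{2} + F^{2}\right) - 13 = 2 F^{2} - 13 = -13 + 2 F^{2}$)
$X{\left(b \right)} = 8 - \frac{b}{7}$
$H{\left(r,B \right)} = - \frac{75}{4} + 5 B \left(-13 + 2 B^{2}\right)$ ($H{\left(r,B \right)} = -15 + 5 \left(\left(-13 + 2 B^{2}\right) B - \frac{3}{4}\right) = -15 + 5 \left(B \left(-13 + 2 B^{2}\right) - \frac{3}{4}\right) = -15 + 5 \left(- \frac{3}{4} + B \left(-13 + 2 B^{2}\right)\right) = -15 + \left(- \frac{15}{4} + 5 B \left(-13 + 2 B^{2}\right)\right) = - \frac{75}{4} + 5 B \left(-13 + 2 B^{2}\right)$)
$\left(I{\left(209,-44 \right)} + 44825\right) \left(H{\left(113,X{\left(-8 \right)} \right)} + 12239\right) = \left(-50 + 44825\right) \left(\left(- \frac{75}{4} - 65 \left(8 - - \frac{8}{7}\right) + 10 \left(8 - - \frac{8}{7}\right)^{3}\right) + 12239\right) = 44775 \left(\left(- \frac{75}{4} - 65 \left(8 + \frac{8}{7}\right) + 10 \left(8 + \frac{8}{7}\right)^{3}\right) + 12239\right) = 44775 \left(\left(- \frac{75}{4} - \frac{4160}{7} + 10 \left(\frac{64}{7}\right)^{3}\right) + 12239\right) = 44775 \left(\left(- \frac{75}{4} - \frac{4160}{7} + 10 \cdot \frac{262144}{343}\right) + 12239\right) = 44775 \left(\left(- \frac{75}{4} - \frac{4160}{7} + \frac{2621440}{343}\right) + 12239\right) = 44775 \left(\frac{9644675}{1372} + 12239\right) = 44775 \cdot \frac{26436583}{1372} = \frac{1183698003825}{1372}$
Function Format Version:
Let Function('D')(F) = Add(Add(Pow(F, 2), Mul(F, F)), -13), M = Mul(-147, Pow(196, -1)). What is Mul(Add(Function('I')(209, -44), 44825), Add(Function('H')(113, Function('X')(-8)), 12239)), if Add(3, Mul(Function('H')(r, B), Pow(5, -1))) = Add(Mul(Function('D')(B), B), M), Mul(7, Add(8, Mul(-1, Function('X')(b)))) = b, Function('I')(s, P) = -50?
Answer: Rational(1183698003825, 1372) ≈ 8.6275e+8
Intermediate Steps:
M = Rational(-3, 4) (M = Mul(-147, Rational(1, 196)) = Rational(-3, 4) ≈ -0.75000)
Function('D')(F) = Add(-13, Mul(2, Pow(F, 2))) (Function('D')(F) = Add(Add(Pow(F, 2), Pow(F, 2)), -13) = Add(Mul(2, Pow(F, 2)), -13) = Add(-13, Mul(2, Pow(F, 2))))
Function('X')(b) = Add(8, Mul(Rational(-1, 7), b))
Function('H')(r, B) = Add(Rational(-75, 4), Mul(5, B, Add(-13, Mul(2, Pow(B, 2))))) (Function('H')(r, B) = Add(-15, Mul(5, Add(Mul(Add(-13, Mul(2, Pow(B, 2))), B), Rational(-3, 4)))) = Add(-15, Mul(5, Add(Mul(B, Add(-13, Mul(2, Pow(B, 2)))), Rational(-3, 4)))) = Add(-15, Mul(5, Add(Rational(-3, 4), Mul(B, Add(-13, Mul(2, Pow(B, 2))))))) = Add(-15, Add(Rational(-15, 4), Mul(5, B, Add(-13, Mul(2, Pow(B, 2)))))) = Add(Rational(-75, 4), Mul(5, B, Add(-13, Mul(2, Pow(B, 2))))))
Mul(Add(Function('I')(209, -44), 44825), Add(Function('H')(113, Function('X')(-8)), 12239)) = Mul(Add(-50, 44825), Add(Add(Rational(-75, 4), Mul(-65, Add(8, Mul(Rational(-1, 7), -8))), Mul(10, Pow(Add(8, Mul(Rational(-1, 7), -8)), 3))), 12239)) = Mul(44775, Add(Add(Rational(-75, 4), Mul(-65, Add(8, Rational(8, 7))), Mul(10, Pow(Add(8, Rational(8, 7)), 3))), 12239)) = Mul(44775, Add(Add(Rational(-75, 4), Mul(-65, Rational(64, 7)), Mul(10, Pow(Rational(64, 7), 3))), 12239)) = Mul(44775, Add(Add(Rational(-75, 4), Rational(-4160, 7), Mul(10, Rational(262144, 343))), 12239)) = Mul(44775, Add(Add(Rational(-75, 4), Rational(-4160, 7), Rational(2621440, 343)), 12239)) = Mul(44775, Add(Rational(9644675, 1372), 12239)) = Mul(44775, Rational(26436583, 1372)) = Rational(1183698003825, 1372)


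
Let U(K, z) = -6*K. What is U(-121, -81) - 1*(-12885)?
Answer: 13611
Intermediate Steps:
U(-121, -81) - 1*(-12885) = -6*(-121) - 1*(-12885) = 726 + 12885 = 13611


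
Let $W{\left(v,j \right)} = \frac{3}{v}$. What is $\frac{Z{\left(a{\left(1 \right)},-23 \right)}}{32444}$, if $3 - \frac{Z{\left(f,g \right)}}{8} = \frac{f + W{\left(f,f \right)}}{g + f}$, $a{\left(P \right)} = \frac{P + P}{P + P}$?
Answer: $\frac{70}{89221} \approx 0.00078457$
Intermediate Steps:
$a{\left(P \right)} = 1$ ($a{\left(P \right)} = \frac{2 P}{2 P} = 2 P \frac{1}{2 P} = 1$)
$Z{\left(f,g \right)} = 24 - \frac{8 \left(f + \frac{3}{f}\right)}{f + g}$ ($Z{\left(f,g \right)} = 24 - 8 \frac{f + \frac{3}{f}}{g + f} = 24 - 8 \frac{f + \frac{3}{f}}{f + g} = 24 - \frac{8 \left(f + \frac{3}{f}\right)}{f + g}$)
$\frac{Z{\left(a{\left(1 \right)},-23 \right)}}{32444} = \frac{8 \cdot 1^{-1} \frac{1}{1 - 23} \left(-3 + 1 \left(2 \cdot 1 + 3 \left(-23\right)\right)\right)}{32444} = 8 \cdot 1 \frac{1}{-22} \left(-3 + 1 \left(2 - 69\right)\right) \frac{1}{32444} = 8 \cdot 1 \left(- \frac{1}{22}\right) \left(-3 + 1 \left(-67\right)\right) \frac{1}{32444} = 8 \cdot 1 \left(- \frac{1}{22}\right) \left(-3 - 67\right) \frac{1}{32444} = 8 \cdot 1 \left(- \frac{1}{22}\right) \left(-70\right) \frac{1}{32444} = \frac{280}{11} \cdot \frac{1}{32444} = \frac{70}{89221}$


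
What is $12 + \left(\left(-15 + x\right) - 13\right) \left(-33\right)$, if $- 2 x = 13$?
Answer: $\frac{2301}{2} \approx 1150.5$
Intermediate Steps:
$x = - \frac{13}{2}$ ($x = \left(- \frac{1}{2}\right) 13 = - \frac{13}{2} \approx -6.5$)
$12 + \left(\left(-15 + x\right) - 13\right) \left(-33\right) = 12 + \left(\left(-15 - \frac{13}{2}\right) - 13\right) \left(-33\right) = 12 + \left(- \frac{43}{2} - 13\right) \left(-33\right) = 12 - - \frac{2277}{2} = 12 + \frac{2277}{2} = \frac{2301}{2}$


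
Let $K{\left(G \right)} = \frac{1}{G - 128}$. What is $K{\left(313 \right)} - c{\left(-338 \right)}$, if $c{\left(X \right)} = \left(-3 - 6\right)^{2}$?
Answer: $- \frac{14984}{185} \approx -80.995$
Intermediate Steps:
$K{\left(G \right)} = \frac{1}{-128 + G}$
$c{\left(X \right)} = 81$ ($c{\left(X \right)} = \left(-9\right)^{2} = 81$)
$K{\left(313 \right)} - c{\left(-338 \right)} = \frac{1}{-128 + 313} - 81 = \frac{1}{185} - 81 = - \frac{14984}{185}$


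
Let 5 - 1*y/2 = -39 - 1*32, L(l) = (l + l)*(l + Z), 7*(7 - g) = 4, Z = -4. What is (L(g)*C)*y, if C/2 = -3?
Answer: -1395360/49 ≈ -28477.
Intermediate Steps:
C = -6 (C = 2*(-3) = -6)
g = 45/7 (g = 7 - ⅐*4 = 7 - 4/7 = 45/7 ≈ 6.4286)
L(l) = 2*l*(-4 + l) (L(l) = (l + l)*(l - 4) = (2*l)*(-4 + l) = 2*l*(-4 + l))
y = 152 (y = 10 - 2*(-39 - 1*32) = 10 - 2*(-39 - 32) = 10 - 2*(-71) = 10 + 142 = 152)
(L(g)*C)*y = ((2*(45/7)*(-4 + 45/7))*(-6))*152 = ((2*(45/7)*(17/7))*(-6))*152 = ((1530/49)*(-6))*152 = -9180/49*152 = -1395360/49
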